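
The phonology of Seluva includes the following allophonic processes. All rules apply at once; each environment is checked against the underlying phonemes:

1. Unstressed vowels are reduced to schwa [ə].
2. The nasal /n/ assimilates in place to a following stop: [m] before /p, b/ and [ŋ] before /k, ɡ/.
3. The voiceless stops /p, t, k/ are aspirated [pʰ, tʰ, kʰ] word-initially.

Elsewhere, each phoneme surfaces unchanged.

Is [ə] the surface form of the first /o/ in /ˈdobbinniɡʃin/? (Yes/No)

No

/o/ (between /d/ and /b/): rule 1 targets it, but not in an unstressed syllable → unchanged [o].
The actual realization is [o], not [ə].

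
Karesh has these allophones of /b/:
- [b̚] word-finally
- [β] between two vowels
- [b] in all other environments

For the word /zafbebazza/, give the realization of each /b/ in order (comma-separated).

Occurrence 1 (position 4): no conditioning environment matches → elsewhere allophone [b].
Occurrence 2 (position 6): between two vowels → [β].

[b], [β]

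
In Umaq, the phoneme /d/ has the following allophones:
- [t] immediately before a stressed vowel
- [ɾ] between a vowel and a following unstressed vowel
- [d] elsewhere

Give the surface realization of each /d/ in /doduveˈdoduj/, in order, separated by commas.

[d], [ɾ], [t], [ɾ]

Occurrence 1 (position 1): no conditioning environment matches → elsewhere allophone [d].
Occurrence 2 (position 3): between a vowel and a following unstressed vowel → [ɾ].
Occurrence 3 (position 7): immediately before a stressed vowel → [t].
Occurrence 4 (position 9): between a vowel and a following unstressed vowel → [ɾ].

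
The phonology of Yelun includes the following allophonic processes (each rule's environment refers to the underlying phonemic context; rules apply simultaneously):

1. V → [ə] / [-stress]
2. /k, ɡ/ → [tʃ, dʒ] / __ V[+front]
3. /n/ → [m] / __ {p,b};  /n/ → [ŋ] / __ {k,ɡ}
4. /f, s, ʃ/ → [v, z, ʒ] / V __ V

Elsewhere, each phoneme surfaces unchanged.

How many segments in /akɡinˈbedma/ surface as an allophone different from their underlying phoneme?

Segments that undergo a rule: /a/ → [ə] (rule 1); /ɡ/ → [dʒ] (rule 2); /i/ → [ə] (rule 1); /n/ → [m] (rule 3); /a/ → [ə] (rule 1).
All other segments surface unchanged.

5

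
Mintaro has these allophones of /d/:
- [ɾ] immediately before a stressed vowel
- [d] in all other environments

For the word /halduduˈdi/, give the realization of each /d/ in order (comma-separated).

Occurrence 1 (position 4): no conditioning environment matches → elsewhere allophone [d].
Occurrence 2 (position 6): no conditioning environment matches → elsewhere allophone [d].
Occurrence 3 (position 8): immediately before a stressed vowel → [ɾ].

[d], [d], [ɾ]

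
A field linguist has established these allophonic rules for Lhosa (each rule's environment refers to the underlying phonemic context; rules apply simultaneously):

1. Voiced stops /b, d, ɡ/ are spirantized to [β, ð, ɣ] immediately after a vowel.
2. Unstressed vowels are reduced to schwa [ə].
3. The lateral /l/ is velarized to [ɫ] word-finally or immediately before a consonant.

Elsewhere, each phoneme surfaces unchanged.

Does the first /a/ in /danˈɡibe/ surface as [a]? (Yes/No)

No

/a/ (between /d/ and /n/) occurs in an unstressed syllable → [ə] by rule 2.
The actual realization is [ə], not [a].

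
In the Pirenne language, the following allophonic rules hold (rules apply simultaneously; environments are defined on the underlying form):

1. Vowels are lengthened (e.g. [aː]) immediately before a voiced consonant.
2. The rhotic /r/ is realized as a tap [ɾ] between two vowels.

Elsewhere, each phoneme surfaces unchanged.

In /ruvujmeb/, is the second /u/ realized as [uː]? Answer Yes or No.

/u/ — between /v/ and /j/, before a voiced consonant — surfaces as [uː] (rule 1).
The actual realization is [uː], which matches [uː].

Yes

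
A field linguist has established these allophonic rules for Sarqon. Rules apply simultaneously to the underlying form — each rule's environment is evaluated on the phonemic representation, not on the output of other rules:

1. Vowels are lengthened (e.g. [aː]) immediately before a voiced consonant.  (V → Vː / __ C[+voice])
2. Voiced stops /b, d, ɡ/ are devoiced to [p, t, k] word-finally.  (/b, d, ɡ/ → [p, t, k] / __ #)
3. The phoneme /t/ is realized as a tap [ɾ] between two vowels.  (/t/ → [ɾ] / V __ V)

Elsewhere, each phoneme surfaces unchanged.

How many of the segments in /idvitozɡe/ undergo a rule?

Segments that undergo a rule: /i/ → [iː] (rule 1); /t/ → [ɾ] (rule 3); /o/ → [oː] (rule 1).
All other segments surface unchanged.

3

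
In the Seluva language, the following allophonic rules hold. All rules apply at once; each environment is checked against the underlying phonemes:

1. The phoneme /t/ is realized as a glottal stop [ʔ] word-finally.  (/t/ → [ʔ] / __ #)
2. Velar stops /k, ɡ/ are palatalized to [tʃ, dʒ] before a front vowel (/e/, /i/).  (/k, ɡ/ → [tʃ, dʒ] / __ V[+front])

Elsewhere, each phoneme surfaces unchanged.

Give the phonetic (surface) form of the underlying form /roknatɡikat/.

/r/ (word-initial): no rule targets it → [r].
/o/ — not in any rule's target class → [o].
/k/ (between /o/ and /n/) fails the environment for rule 2, so it stays [k].
/n/ (between /k/ and /a/): no rule targets it → [n].
/a/ stays [a].
/t/ — between /a/ and /ɡ/; rule 1 does not apply here → [t].
/ɡ/ (between /t/ and /i/) occurs before a front vowel → [dʒ] by rule 2.
/i/ — not in any rule's target class → [i].
/k/ (between /i/ and /a/) is in the target of rule 2 but the environment (before a front vowel) is not met → [k].
/a/ (between /k/ and /t/) is unaffected → [a].
/t/ meets the environment for rule 1 (word-finally) → [ʔ].

[roknatdʒikaʔ]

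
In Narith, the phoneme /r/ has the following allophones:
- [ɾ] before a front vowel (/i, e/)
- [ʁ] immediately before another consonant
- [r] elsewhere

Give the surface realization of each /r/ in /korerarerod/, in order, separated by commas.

Occurrence 1 (position 3): before a front vowel (/i, e/) → [ɾ].
Occurrence 2 (position 5): no conditioning environment matches → elsewhere allophone [r].
Occurrence 3 (position 7): before a front vowel (/i, e/) → [ɾ].
Occurrence 4 (position 9): no conditioning environment matches → elsewhere allophone [r].

[ɾ], [r], [ɾ], [r]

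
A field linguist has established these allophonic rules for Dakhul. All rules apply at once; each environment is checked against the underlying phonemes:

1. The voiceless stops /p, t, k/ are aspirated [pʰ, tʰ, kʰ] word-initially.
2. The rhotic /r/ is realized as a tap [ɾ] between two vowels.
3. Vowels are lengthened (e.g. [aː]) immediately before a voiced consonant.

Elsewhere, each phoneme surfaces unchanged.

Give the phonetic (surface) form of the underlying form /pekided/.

/p/ — word-initial, word-initially — surfaces as [pʰ] (rule 1).
/e/ (between /p/ and /k/): rule 3 targets it, but not before a voiced consonant → unchanged [e].
/k/ (between /e/ and /i/): rule 1 targets it, but not word-initially → unchanged [k].
/i/ (between /k/ and /d/) occurs before a voiced consonant → [iː] by rule 3.
/d/ — not in any rule's target class → [d].
/e/ (between /d/ and /d/): before a voiced consonant, so rule 3 applies → [eː].
/d/ (word-final): no rule targets it → [d].

[pʰekiːdeːd]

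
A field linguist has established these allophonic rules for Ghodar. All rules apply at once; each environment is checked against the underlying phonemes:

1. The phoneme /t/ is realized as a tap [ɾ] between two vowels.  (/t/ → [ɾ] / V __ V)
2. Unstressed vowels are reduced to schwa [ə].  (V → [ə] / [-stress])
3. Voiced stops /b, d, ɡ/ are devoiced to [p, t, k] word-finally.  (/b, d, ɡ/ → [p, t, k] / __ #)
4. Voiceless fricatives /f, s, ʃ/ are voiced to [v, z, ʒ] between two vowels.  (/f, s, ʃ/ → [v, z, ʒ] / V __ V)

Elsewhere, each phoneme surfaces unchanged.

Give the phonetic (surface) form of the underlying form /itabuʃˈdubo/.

/i/ (word-initial): in an unstressed syllable, so rule 2 applies → [ə].
/t/ (between /i/ and /a/) occurs between two vowels → [ɾ] by rule 1.
/a/ (between /t/ and /b/): in an unstressed syllable, so rule 2 applies → [ə].
/b/ — between /a/ and /u/; rule 3 does not apply here → [b].
/u/ (between /b/ and /ʃ/) occurs in an unstressed syllable → [ə] by rule 2.
/ʃ/ — between /u/ and /d/; rule 4 does not apply here → [ʃ].
/d/ (between /ʃ/ and /u/) fails the environment for rule 3, so it stays [d].
/u/ (between /d/ and /b/) fails the environment for rule 2, so it stays [u].
/b/ (between /u/ and /o/) is in the target of rule 3 but the environment (word-finally) is not met → [b].
/o/ — word-final, in an unstressed syllable — surfaces as [ə] (rule 2).

[əɾəbəʃˈdubə]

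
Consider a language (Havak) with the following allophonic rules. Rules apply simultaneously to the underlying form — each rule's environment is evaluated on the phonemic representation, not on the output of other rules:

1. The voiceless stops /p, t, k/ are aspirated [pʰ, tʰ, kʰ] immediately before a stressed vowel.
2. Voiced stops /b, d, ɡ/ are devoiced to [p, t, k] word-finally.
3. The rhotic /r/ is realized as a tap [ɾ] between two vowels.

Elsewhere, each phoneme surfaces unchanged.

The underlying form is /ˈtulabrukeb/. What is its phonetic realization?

[ˈtʰulabrukep]

Rule 1 applies to /t/ (word-initial: immediately before a stressed vowel) → [tʰ].
/u/ stays [u].
/l/ — not in any rule's target class → [l].
/a/ stays [a].
/b/ (between /a/ and /r/) is in the target of rule 2 but the environment (word-finally) is not met → [b].
/r/ (between /b/ and /u/) fails the environment for rule 3, so it stays [r].
/u/ stays [u].
/k/ — between /u/ and /e/; rule 1 does not apply here → [k].
/e/ (between /k/ and /b/) is unaffected → [e].
/b/ (word-final) occurs word-finally → [p] by rule 2.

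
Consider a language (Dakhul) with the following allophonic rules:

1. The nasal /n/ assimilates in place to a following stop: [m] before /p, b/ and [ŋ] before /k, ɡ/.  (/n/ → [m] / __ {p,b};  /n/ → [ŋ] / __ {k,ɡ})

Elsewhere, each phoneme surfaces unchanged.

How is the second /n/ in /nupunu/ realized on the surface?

/n/ (between /u/ and /u/) fails the environment for rule 1, so it stays [n].

[n]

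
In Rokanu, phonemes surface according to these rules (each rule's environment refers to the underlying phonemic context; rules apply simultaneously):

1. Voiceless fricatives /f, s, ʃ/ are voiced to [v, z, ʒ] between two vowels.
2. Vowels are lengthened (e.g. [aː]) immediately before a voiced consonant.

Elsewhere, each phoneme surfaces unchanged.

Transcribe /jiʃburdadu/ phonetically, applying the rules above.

[jiʃbuːrdaːdu]

/j/ stays [j].
/i/ (between /j/ and /ʃ/) fails the environment for rule 2, so it stays [i].
/ʃ/ (between /i/ and /b/) is in the target of rule 1 but the environment (between two vowels) is not met → [ʃ].
/b/ stays [b].
Rule 2 applies to /u/ (between /b/ and /r/: before a voiced consonant) → [uː].
/r/ (between /u/ and /d/): no rule targets it → [r].
/d/ stays [d].
/a/ — between /d/ and /d/, before a voiced consonant — surfaces as [aː] (rule 2).
/d/ (between /a/ and /u/) is unaffected → [d].
/u/ (word-final) is in the target of rule 2 but the environment (before a voiced consonant) is not met → [u].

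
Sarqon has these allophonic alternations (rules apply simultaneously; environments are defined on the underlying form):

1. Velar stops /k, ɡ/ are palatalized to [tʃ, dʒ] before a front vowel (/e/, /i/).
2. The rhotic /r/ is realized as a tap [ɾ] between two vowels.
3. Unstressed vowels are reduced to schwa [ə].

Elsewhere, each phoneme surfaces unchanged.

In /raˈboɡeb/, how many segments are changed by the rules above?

Segments that undergo a rule: /a/ → [ə] (rule 3); /ɡ/ → [dʒ] (rule 1); /e/ → [ə] (rule 3).
All other segments surface unchanged.

3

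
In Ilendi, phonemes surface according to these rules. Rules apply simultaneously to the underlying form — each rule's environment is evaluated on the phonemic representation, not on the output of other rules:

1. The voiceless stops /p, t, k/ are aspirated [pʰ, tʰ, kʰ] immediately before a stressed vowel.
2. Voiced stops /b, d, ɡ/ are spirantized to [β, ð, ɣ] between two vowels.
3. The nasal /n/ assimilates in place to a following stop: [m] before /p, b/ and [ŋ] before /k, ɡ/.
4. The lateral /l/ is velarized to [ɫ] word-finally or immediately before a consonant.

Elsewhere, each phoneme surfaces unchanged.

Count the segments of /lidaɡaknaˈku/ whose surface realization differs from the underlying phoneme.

Segments that undergo a rule: /d/ → [ð] (rule 2); /ɡ/ → [ɣ] (rule 2); /k/ → [kʰ] (rule 1).
All other segments surface unchanged.

3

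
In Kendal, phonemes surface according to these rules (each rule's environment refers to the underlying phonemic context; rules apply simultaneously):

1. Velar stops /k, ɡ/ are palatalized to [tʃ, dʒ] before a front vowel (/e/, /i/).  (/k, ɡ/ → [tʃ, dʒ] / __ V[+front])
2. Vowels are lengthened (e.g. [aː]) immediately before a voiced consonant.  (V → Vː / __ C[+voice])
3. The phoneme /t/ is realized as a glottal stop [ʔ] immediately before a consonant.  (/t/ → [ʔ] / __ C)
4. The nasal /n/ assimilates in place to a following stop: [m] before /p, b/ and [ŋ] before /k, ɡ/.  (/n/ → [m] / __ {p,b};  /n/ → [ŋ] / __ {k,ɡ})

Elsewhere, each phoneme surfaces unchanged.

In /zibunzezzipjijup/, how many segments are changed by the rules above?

4

Segments that undergo a rule: /i/ → [iː] (rule 2); /u/ → [uː] (rule 2); /e/ → [eː] (rule 2); /i/ → [iː] (rule 2).
All other segments surface unchanged.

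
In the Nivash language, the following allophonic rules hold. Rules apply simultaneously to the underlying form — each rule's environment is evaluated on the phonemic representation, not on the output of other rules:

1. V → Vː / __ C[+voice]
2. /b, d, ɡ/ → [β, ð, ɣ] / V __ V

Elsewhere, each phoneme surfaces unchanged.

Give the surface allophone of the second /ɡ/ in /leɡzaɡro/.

/ɡ/ (between /a/ and /r/) is in the target of rule 2 but the environment (between two vowels) is not met → [ɡ].

[ɡ]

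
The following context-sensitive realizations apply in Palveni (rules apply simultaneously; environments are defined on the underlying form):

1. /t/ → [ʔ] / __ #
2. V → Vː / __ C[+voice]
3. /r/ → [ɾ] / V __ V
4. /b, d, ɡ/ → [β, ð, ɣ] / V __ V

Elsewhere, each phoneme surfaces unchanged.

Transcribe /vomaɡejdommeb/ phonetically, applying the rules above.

[voːmaːɣeːjdoːmmeːb]

/v/ (word-initial) is unaffected → [v].
Rule 2 applies to /o/ (between /v/ and /m/: before a voiced consonant) → [oː].
/m/ (between /o/ and /a/): no rule targets it → [m].
/a/ (between /m/ and /ɡ/): before a voiced consonant, so rule 2 applies → [aː].
/ɡ/ meets the environment for rule 4 (between two vowels) → [ɣ].
/e/ (between /ɡ/ and /j/) occurs before a voiced consonant → [eː] by rule 2.
/j/ (between /e/ and /d/) is unaffected → [j].
/d/ (between /j/ and /o/): rule 4 targets it, but not between two vowels → unchanged [d].
Rule 2 applies to /o/ (between /d/ and /m/: before a voiced consonant) → [oː].
/m/ stays [m].
/m/ (between /m/ and /e/): no rule targets it → [m].
/e/ (between /m/ and /b/): before a voiced consonant, so rule 2 applies → [eː].
/b/ (word-final) is in the target of rule 4 but the environment (between two vowels) is not met → [b].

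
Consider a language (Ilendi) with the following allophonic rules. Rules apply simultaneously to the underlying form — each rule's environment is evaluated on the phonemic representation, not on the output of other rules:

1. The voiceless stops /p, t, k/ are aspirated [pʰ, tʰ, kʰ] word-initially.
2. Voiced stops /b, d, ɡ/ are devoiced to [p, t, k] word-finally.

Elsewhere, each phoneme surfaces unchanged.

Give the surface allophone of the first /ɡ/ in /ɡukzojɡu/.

/ɡ/ (word-initial) is in the target of rule 2 but the environment (word-finally) is not met → [ɡ].

[ɡ]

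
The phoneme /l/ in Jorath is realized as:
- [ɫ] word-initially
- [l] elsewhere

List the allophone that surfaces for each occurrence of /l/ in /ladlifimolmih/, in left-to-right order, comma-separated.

Occurrence 1 (position 1): word-initially → [ɫ].
Occurrence 2 (position 4): no conditioning environment matches → elsewhere allophone [l].
Occurrence 3 (position 10): no conditioning environment matches → elsewhere allophone [l].

[ɫ], [l], [l]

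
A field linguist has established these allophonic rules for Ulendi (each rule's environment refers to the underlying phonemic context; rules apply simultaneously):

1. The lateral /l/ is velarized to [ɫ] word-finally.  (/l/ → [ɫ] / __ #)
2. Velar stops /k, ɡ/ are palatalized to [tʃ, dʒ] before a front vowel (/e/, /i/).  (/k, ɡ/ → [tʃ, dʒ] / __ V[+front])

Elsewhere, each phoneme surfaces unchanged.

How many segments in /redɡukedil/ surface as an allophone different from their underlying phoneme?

2

Segments that undergo a rule: /k/ → [tʃ] (rule 2); /l/ → [ɫ] (rule 1).
All other segments surface unchanged.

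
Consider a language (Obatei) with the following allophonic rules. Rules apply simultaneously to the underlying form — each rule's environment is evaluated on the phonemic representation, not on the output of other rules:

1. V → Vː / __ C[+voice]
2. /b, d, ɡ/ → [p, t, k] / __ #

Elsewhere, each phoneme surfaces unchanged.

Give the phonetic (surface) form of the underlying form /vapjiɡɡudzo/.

/v/ (word-initial): no rule targets it → [v].
/a/ (between /v/ and /p/) is in the target of rule 1 but the environment (before a voiced consonant) is not met → [a].
/p/ — not in any rule's target class → [p].
/j/ — not in any rule's target class → [j].
/i/ (between /j/ and /ɡ/): before a voiced consonant, so rule 1 applies → [iː].
/ɡ/ (between /i/ and /ɡ/) fails the environment for rule 2, so it stays [ɡ].
/ɡ/ (between /ɡ/ and /u/) is in the target of rule 2 but the environment (word-finally) is not met → [ɡ].
/u/ (between /ɡ/ and /d/): before a voiced consonant, so rule 1 applies → [uː].
/d/ — between /u/ and /z/; rule 2 does not apply here → [d].
/z/ stays [z].
/o/ (word-final): rule 1 targets it, but not before a voiced consonant → unchanged [o].

[vapjiːɡɡuːdzo]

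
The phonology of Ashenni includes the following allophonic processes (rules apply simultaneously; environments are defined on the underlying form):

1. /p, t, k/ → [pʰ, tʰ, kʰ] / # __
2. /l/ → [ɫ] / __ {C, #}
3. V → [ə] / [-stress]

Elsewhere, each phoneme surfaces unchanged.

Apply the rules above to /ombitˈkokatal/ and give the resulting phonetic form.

[əmbətˈkokətəɫ]

/o/ — word-initial, in an unstressed syllable — surfaces as [ə] (rule 3).
/m/ stays [m].
/b/ (between /m/ and /i/) is unaffected → [b].
/i/ (between /b/ and /t/): in an unstressed syllable, so rule 3 applies → [ə].
/t/ (between /i/ and /k/) is in the target of rule 1 but the environment (word-initially) is not met → [t].
/k/ (between /t/ and /o/) fails the environment for rule 1, so it stays [k].
/o/ — between /k/ and /k/; rule 3 does not apply here → [o].
/k/ (between /o/ and /a/): rule 1 targets it, but not word-initially → unchanged [k].
/a/ meets the environment for rule 3 (in an unstressed syllable) → [ə].
/t/ (between /a/ and /a/) is in the target of rule 1 but the environment (word-initially) is not met → [t].
/a/ (between /t/ and /l/) occurs in an unstressed syllable → [ə] by rule 3.
Rule 2 applies to /l/ (word-final: word-finally or immediately before a consonant) → [ɫ].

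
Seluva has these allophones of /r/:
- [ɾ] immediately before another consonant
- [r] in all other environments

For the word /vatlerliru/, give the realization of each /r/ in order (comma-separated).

[ɾ], [r]

Occurrence 1 (position 6): immediately before another consonant → [ɾ].
Occurrence 2 (position 9): no conditioning environment matches → elsewhere allophone [r].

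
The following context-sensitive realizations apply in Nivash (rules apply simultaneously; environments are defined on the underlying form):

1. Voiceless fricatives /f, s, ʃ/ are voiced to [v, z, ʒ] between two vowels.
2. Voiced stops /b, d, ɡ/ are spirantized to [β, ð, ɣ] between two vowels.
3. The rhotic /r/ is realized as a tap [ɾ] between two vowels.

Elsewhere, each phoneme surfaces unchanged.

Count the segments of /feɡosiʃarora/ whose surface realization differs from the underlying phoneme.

Segments that undergo a rule: /ɡ/ → [ɣ] (rule 2); /s/ → [z] (rule 1); /ʃ/ → [ʒ] (rule 1); /r/ → [ɾ] (rule 3); /r/ → [ɾ] (rule 3).
All other segments surface unchanged.

5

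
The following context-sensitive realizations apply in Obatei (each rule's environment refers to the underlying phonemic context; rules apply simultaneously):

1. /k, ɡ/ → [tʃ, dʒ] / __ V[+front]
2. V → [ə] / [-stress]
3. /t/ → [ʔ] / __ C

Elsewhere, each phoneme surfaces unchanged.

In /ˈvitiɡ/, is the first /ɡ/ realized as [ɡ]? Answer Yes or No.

/ɡ/ (word-final) is in the target of rule 1 but the environment (before a front vowel) is not met → [ɡ].
The actual realization is [ɡ], which matches [ɡ].

Yes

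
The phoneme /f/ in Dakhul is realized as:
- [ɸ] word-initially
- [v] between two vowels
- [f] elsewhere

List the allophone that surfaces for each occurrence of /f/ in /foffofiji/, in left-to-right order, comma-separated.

[ɸ], [f], [f], [v]

Occurrence 1 (position 1): word-initially → [ɸ].
Occurrence 2 (position 3): no conditioning environment matches → elsewhere allophone [f].
Occurrence 3 (position 4): no conditioning environment matches → elsewhere allophone [f].
Occurrence 4 (position 6): between two vowels → [v].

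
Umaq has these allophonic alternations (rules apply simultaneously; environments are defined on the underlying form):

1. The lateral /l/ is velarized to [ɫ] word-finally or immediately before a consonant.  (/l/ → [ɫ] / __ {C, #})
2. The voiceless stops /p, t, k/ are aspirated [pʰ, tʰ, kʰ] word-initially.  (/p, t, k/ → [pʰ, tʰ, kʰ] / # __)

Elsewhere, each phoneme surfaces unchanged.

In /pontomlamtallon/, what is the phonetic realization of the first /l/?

/l/ — between /m/ and /a/; rule 1 does not apply here → [l].

[l]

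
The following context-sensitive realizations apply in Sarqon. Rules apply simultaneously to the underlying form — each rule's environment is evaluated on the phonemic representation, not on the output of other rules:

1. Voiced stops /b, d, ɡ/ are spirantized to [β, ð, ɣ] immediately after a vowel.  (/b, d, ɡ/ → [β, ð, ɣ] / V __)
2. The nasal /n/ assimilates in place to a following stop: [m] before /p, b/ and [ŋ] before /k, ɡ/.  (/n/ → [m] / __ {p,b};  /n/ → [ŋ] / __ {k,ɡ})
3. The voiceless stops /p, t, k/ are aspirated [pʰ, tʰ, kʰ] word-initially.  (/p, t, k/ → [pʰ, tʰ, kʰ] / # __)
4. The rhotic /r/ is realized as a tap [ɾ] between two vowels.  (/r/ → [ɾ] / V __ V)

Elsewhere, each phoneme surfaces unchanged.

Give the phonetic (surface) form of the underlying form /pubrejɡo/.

[pʰuβrejɡo]

/p/ (word-initial) occurs word-initially → [pʰ] by rule 3.
/b/ — between /u/ and /r/, immediately after a vowel — surfaces as [β] (rule 1).
/r/ — between /b/ and /e/; rule 4 does not apply here → [r].
/ɡ/ (between /j/ and /o/) is in the target of rule 1 but the environment (immediately after a vowel) is not met → [ɡ].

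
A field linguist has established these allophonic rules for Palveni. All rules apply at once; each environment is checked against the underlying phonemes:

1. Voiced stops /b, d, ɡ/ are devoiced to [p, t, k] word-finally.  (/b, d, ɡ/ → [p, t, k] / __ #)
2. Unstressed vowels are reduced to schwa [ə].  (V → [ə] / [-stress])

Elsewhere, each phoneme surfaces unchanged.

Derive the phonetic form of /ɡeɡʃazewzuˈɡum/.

[ɡəɡʃəzəwzəˈɡum]

/ɡ/ — word-initial; rule 1 does not apply here → [ɡ].
Rule 2 applies to /e/ (between /ɡ/ and /ɡ/: in an unstressed syllable) → [ə].
/ɡ/ (between /e/ and /ʃ/) fails the environment for rule 1, so it stays [ɡ].
/a/ (between /ʃ/ and /z/): in an unstressed syllable, so rule 2 applies → [ə].
/e/ (between /z/ and /w/): in an unstressed syllable, so rule 2 applies → [ə].
/u/ meets the environment for rule 2 (in an unstressed syllable) → [ə].
/ɡ/ (between /u/ and /u/) is in the target of rule 1 but the environment (word-finally) is not met → [ɡ].
/u/ (between /ɡ/ and /m/): rule 2 targets it, but not in an unstressed syllable → unchanged [u].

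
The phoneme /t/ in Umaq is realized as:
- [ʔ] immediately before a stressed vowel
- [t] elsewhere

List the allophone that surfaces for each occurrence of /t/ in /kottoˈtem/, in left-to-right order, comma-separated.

Occurrence 1 (position 3): no conditioning environment matches → elsewhere allophone [t].
Occurrence 2 (position 4): no conditioning environment matches → elsewhere allophone [t].
Occurrence 3 (position 6): immediately before a stressed vowel → [ʔ].

[t], [t], [ʔ]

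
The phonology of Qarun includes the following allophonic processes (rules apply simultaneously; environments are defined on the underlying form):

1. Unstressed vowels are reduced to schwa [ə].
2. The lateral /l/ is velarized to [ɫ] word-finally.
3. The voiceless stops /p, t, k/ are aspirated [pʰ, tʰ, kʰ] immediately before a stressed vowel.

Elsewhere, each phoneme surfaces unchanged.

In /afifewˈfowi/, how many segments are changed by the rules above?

Segments that undergo a rule: /a/ → [ə] (rule 1); /i/ → [ə] (rule 1); /e/ → [ə] (rule 1); /i/ → [ə] (rule 1).
All other segments surface unchanged.

4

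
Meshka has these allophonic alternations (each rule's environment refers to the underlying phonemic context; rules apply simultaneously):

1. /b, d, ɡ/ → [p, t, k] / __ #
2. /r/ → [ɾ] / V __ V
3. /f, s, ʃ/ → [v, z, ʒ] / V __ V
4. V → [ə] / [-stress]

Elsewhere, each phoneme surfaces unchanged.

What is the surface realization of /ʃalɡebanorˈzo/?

/ʃ/ (word-initial): rule 3 targets it, but not between two vowels → unchanged [ʃ].
/a/ — between /ʃ/ and /l/, in an unstressed syllable — surfaces as [ə] (rule 4).
/l/ (between /a/ and /ɡ/): no rule targets it → [l].
/ɡ/ (between /l/ and /e/): rule 1 targets it, but not word-finally → unchanged [ɡ].
Rule 4 applies to /e/ (between /ɡ/ and /b/: in an unstressed syllable) → [ə].
/b/ — between /e/ and /a/; rule 1 does not apply here → [b].
/a/ — between /b/ and /n/, in an unstressed syllable — surfaces as [ə] (rule 4).
/n/ — not in any rule's target class → [n].
/o/ (between /n/ and /r/) occurs in an unstressed syllable → [ə] by rule 4.
/r/ (between /o/ and /z/) is in the target of rule 2 but the environment (between two vowels) is not met → [r].
/z/ stays [z].
/o/ (word-final) fails the environment for rule 4, so it stays [o].

[ʃəlɡəbənərˈzo]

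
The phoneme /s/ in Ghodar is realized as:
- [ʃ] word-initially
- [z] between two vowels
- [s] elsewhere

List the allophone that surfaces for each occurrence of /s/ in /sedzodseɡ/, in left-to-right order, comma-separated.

Occurrence 1 (position 1): word-initially → [ʃ].
Occurrence 2 (position 7): no conditioning environment matches → elsewhere allophone [s].

[ʃ], [s]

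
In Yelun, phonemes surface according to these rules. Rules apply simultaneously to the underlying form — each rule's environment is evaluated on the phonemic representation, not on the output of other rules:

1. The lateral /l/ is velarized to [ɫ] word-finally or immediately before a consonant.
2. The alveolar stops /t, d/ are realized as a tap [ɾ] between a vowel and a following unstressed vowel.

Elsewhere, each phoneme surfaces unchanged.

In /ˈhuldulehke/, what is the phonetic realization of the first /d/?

[d]

/d/ (between /l/ and /u/) fails the environment for rule 2, so it stays [d].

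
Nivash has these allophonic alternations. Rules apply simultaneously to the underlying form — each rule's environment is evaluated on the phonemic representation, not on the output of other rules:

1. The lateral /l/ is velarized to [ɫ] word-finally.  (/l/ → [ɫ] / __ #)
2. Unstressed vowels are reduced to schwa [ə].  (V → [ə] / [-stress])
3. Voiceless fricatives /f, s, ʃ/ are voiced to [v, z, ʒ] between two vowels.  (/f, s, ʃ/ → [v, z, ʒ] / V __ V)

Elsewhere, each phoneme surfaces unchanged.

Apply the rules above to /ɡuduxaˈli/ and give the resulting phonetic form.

[ɡədəxəˈli]

/ɡ/ (word-initial): no rule targets it → [ɡ].
/u/ meets the environment for rule 2 (in an unstressed syllable) → [ə].
/d/ stays [d].
/u/ (between /d/ and /x/): in an unstressed syllable, so rule 2 applies → [ə].
/x/ stays [x].
/a/ — between /x/ and /l/, in an unstressed syllable — surfaces as [ə] (rule 2).
/l/ (between /a/ and /i/) is in the target of rule 1 but the environment (word-finally) is not met → [l].
/i/ (word-final) fails the environment for rule 2, so it stays [i].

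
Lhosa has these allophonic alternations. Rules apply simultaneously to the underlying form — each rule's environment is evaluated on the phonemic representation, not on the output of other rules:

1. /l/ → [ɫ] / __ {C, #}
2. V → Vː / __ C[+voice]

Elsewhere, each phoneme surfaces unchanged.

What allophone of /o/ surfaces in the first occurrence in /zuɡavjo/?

/o/ (word-final) is in the target of rule 2 but the environment (before a voiced consonant) is not met → [o].

[o]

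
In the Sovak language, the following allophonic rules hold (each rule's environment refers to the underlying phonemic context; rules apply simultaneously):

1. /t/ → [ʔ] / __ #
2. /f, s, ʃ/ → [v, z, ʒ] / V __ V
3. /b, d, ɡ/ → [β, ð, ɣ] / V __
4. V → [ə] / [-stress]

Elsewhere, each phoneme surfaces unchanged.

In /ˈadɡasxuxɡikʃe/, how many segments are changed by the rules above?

5

Segments that undergo a rule: /d/ → [ð] (rule 3); /a/ → [ə] (rule 4); /u/ → [ə] (rule 4); /i/ → [ə] (rule 4); /e/ → [ə] (rule 4).
All other segments surface unchanged.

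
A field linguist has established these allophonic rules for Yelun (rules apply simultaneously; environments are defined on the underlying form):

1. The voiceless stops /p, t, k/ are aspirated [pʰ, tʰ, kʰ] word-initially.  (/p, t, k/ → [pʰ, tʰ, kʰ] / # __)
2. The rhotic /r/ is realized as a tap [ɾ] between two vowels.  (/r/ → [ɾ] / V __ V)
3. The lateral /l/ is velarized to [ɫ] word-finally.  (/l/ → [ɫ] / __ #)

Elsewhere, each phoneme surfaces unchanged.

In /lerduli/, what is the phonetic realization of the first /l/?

/l/ (word-initial) fails the environment for rule 3, so it stays [l].

[l]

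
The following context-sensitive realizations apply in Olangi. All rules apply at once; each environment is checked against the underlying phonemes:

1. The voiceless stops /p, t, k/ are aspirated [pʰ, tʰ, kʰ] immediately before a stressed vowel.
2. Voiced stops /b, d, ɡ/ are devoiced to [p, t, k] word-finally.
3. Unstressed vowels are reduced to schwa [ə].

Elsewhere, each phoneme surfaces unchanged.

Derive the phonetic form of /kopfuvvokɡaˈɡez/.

[kəpfəvvəkɡəˈɡez]

/k/ — word-initial; rule 1 does not apply here → [k].
/o/ (between /k/ and /p/): in an unstressed syllable, so rule 3 applies → [ə].
/p/ (between /o/ and /f/) is in the target of rule 1 but the environment (immediately before a stressed vowel) is not met → [p].
/f/ (between /p/ and /u/): no rule targets it → [f].
/u/ (between /f/ and /v/) occurs in an unstressed syllable → [ə] by rule 3.
/v/ — not in any rule's target class → [v].
/v/ (between /v/ and /o/) is unaffected → [v].
/o/ (between /v/ and /k/): in an unstressed syllable, so rule 3 applies → [ə].
/k/ (between /o/ and /ɡ/) fails the environment for rule 1, so it stays [k].
/ɡ/ (between /k/ and /a/) is in the target of rule 2 but the environment (word-finally) is not met → [ɡ].
/a/ (between /ɡ/ and /ɡ/): in an unstressed syllable, so rule 3 applies → [ə].
/ɡ/ (between /a/ and /e/) fails the environment for rule 2, so it stays [ɡ].
/e/ (between /ɡ/ and /z/) fails the environment for rule 3, so it stays [e].
/z/ (word-final): no rule targets it → [z].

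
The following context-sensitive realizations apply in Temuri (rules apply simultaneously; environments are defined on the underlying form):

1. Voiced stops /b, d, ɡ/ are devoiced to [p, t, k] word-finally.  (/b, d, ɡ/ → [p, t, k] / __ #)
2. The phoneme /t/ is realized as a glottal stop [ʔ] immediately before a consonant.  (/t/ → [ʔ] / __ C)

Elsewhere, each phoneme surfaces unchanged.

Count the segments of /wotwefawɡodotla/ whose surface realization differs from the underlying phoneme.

2

Segments that undergo a rule: /t/ → [ʔ] (rule 2); /t/ → [ʔ] (rule 2).
All other segments surface unchanged.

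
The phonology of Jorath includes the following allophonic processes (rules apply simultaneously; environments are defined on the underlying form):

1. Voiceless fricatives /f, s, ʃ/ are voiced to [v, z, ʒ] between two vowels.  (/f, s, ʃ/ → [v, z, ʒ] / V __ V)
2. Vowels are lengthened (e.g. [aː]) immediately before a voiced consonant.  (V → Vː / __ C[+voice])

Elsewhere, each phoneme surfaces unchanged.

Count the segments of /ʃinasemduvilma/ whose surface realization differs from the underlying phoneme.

Segments that undergo a rule: /i/ → [iː] (rule 2); /s/ → [z] (rule 1); /e/ → [eː] (rule 2); /u/ → [uː] (rule 2); /i/ → [iː] (rule 2).
All other segments surface unchanged.

5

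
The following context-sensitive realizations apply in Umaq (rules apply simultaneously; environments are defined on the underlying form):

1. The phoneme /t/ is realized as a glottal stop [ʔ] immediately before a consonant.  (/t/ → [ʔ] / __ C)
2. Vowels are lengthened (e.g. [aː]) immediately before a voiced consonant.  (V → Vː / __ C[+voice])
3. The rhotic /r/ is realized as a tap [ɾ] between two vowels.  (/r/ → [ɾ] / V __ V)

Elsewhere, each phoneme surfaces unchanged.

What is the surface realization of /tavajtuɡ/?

/t/ (word-initial) fails the environment for rule 1, so it stays [t].
Rule 2 applies to /a/ (between /t/ and /v/: before a voiced consonant) → [aː].
/v/ (between /a/ and /a/): no rule targets it → [v].
/a/ (between /v/ and /j/) occurs before a voiced consonant → [aː] by rule 2.
/j/ — not in any rule's target class → [j].
/t/ — between /j/ and /u/; rule 1 does not apply here → [t].
/u/ — between /t/ and /ɡ/, before a voiced consonant — surfaces as [uː] (rule 2).
/ɡ/ (word-final) is unaffected → [ɡ].

[taːvaːjtuːɡ]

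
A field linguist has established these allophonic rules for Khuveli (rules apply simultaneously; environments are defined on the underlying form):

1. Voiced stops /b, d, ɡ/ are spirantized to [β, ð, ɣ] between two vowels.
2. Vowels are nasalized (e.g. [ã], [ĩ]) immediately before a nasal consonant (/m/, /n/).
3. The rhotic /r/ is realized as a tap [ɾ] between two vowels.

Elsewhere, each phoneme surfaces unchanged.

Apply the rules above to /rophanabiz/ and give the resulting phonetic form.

[rophãnaβiz]

/r/ (word-initial) fails the environment for rule 3, so it stays [r].
/o/ (between /r/ and /p/) fails the environment for rule 2, so it stays [o].
/p/ — not in any rule's target class → [p].
/h/ (between /p/ and /a/) is unaffected → [h].
/a/ meets the environment for rule 2 (before a nasal consonant) → [ã].
/n/ (between /a/ and /a/) is unaffected → [n].
/a/ (between /n/ and /b/): rule 2 targets it, but not before a nasal consonant → unchanged [a].
/b/ (between /a/ and /i/) occurs between two vowels → [β] by rule 1.
/i/ (between /b/ and /z/) is in the target of rule 2 but the environment (before a nasal consonant) is not met → [i].
/z/ (word-final): no rule targets it → [z].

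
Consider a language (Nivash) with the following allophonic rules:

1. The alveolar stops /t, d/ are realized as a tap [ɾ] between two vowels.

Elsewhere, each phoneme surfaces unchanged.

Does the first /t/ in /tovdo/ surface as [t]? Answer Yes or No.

Yes

/t/ — word-initial; rule 1 does not apply here → [t].
The actual realization is [t], which matches [t].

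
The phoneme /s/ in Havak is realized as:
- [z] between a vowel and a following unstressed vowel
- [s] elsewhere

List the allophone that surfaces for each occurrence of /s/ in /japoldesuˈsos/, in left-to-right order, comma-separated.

Occurrence 1 (position 8): between a vowel and a following unstressed vowel → [z].
Occurrence 2 (position 10): no conditioning environment matches → elsewhere allophone [s].
Occurrence 3 (position 12): no conditioning environment matches → elsewhere allophone [s].

[z], [s], [s]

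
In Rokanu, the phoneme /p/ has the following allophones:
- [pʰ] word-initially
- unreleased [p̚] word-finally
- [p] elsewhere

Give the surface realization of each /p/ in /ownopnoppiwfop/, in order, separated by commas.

[p], [p], [p], [p̚]

Occurrence 1 (position 5): no conditioning environment matches → elsewhere allophone [p].
Occurrence 2 (position 8): no conditioning environment matches → elsewhere allophone [p].
Occurrence 3 (position 9): no conditioning environment matches → elsewhere allophone [p].
Occurrence 4 (position 14): word-finally → [p̚].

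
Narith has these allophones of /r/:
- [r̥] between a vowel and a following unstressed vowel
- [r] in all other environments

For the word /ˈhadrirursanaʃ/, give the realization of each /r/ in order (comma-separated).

Occurrence 1 (position 4): no conditioning environment matches → elsewhere allophone [r].
Occurrence 2 (position 6): between a vowel and a following unstressed vowel → [r̥].
Occurrence 3 (position 8): no conditioning environment matches → elsewhere allophone [r].

[r], [r̥], [r]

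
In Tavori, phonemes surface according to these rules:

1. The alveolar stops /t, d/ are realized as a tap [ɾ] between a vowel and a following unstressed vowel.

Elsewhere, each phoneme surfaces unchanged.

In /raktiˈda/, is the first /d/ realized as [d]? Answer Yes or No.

Yes

/d/ (between /i/ and /a/) is in the target of rule 1 but the environment (between a vowel and a following unstressed vowel) is not met → [d].
The actual realization is [d], which matches [d].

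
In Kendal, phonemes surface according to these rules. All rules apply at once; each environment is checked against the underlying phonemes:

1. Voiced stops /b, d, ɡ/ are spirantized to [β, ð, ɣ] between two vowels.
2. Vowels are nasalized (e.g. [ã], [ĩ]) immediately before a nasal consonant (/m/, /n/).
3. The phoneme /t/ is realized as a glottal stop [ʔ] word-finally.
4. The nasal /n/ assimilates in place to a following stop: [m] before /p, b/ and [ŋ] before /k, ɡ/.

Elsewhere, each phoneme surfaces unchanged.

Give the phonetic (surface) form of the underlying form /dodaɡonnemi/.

[doðaɣõnnẽmi]

/d/ — word-initial; rule 1 does not apply here → [d].
/o/ (between /d/ and /d/): rule 2 targets it, but not before a nasal consonant → unchanged [o].
Rule 1 applies to /d/ (between /o/ and /a/: between two vowels) → [ð].
/a/ (between /d/ and /ɡ/) fails the environment for rule 2, so it stays [a].
/ɡ/ — between /a/ and /o/, between two vowels — surfaces as [ɣ] (rule 1).
/o/ — between /ɡ/ and /n/, before a nasal consonant — surfaces as [õ] (rule 2).
/n/ (between /o/ and /n/) fails the environment for rule 4, so it stays [n].
/n/ (between /n/ and /e/) is in the target of rule 4 but the environment (before a labial or velar stop) is not met → [n].
Rule 2 applies to /e/ (between /n/ and /m/: before a nasal consonant) → [ẽ].
/m/ — not in any rule's target class → [m].
/i/ — word-final; rule 2 does not apply here → [i].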